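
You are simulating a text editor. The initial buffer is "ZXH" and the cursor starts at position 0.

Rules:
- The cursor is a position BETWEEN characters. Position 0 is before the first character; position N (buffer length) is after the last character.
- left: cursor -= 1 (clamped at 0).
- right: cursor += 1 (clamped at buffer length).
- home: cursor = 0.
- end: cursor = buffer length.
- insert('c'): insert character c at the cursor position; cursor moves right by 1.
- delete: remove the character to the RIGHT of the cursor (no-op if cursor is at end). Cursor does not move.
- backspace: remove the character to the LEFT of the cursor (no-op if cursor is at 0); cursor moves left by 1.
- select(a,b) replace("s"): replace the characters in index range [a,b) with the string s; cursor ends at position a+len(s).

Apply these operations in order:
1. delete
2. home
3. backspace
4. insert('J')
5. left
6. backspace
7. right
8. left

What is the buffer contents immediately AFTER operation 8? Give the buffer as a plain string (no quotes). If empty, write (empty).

Answer: JXH

Derivation:
After op 1 (delete): buf='XH' cursor=0
After op 2 (home): buf='XH' cursor=0
After op 3 (backspace): buf='XH' cursor=0
After op 4 (insert('J')): buf='JXH' cursor=1
After op 5 (left): buf='JXH' cursor=0
After op 6 (backspace): buf='JXH' cursor=0
After op 7 (right): buf='JXH' cursor=1
After op 8 (left): buf='JXH' cursor=0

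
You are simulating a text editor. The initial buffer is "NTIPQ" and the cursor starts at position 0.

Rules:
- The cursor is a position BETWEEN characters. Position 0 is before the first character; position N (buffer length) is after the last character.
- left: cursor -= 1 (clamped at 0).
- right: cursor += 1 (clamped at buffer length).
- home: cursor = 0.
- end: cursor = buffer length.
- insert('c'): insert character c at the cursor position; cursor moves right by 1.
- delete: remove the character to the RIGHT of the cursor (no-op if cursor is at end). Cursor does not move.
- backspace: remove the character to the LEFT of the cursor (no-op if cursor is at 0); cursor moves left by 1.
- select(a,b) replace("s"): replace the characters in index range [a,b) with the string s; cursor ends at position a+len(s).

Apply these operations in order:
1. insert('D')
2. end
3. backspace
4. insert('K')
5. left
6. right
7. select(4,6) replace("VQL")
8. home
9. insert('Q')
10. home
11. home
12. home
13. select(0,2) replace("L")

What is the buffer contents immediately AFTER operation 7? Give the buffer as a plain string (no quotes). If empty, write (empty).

Answer: DNTIVQL

Derivation:
After op 1 (insert('D')): buf='DNTIPQ' cursor=1
After op 2 (end): buf='DNTIPQ' cursor=6
After op 3 (backspace): buf='DNTIP' cursor=5
After op 4 (insert('K')): buf='DNTIPK' cursor=6
After op 5 (left): buf='DNTIPK' cursor=5
After op 6 (right): buf='DNTIPK' cursor=6
After op 7 (select(4,6) replace("VQL")): buf='DNTIVQL' cursor=7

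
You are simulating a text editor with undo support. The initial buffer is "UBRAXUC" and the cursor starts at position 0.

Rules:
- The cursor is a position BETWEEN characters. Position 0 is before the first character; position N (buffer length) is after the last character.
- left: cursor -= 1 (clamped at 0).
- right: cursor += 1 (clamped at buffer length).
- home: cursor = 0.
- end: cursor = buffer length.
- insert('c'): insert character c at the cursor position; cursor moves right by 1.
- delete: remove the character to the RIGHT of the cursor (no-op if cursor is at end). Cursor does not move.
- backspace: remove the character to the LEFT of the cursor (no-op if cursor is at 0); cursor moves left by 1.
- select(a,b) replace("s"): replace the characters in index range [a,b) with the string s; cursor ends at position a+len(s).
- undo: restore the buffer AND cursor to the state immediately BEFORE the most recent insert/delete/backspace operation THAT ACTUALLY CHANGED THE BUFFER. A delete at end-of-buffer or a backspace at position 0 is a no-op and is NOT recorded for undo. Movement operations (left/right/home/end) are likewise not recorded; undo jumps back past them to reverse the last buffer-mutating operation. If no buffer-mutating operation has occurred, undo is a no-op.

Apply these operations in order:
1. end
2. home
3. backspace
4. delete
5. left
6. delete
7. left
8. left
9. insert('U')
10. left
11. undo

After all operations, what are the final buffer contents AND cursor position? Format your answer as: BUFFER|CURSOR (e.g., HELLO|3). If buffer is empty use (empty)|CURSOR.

After op 1 (end): buf='UBRAXUC' cursor=7
After op 2 (home): buf='UBRAXUC' cursor=0
After op 3 (backspace): buf='UBRAXUC' cursor=0
After op 4 (delete): buf='BRAXUC' cursor=0
After op 5 (left): buf='BRAXUC' cursor=0
After op 6 (delete): buf='RAXUC' cursor=0
After op 7 (left): buf='RAXUC' cursor=0
After op 8 (left): buf='RAXUC' cursor=0
After op 9 (insert('U')): buf='URAXUC' cursor=1
After op 10 (left): buf='URAXUC' cursor=0
After op 11 (undo): buf='RAXUC' cursor=0

Answer: RAXUC|0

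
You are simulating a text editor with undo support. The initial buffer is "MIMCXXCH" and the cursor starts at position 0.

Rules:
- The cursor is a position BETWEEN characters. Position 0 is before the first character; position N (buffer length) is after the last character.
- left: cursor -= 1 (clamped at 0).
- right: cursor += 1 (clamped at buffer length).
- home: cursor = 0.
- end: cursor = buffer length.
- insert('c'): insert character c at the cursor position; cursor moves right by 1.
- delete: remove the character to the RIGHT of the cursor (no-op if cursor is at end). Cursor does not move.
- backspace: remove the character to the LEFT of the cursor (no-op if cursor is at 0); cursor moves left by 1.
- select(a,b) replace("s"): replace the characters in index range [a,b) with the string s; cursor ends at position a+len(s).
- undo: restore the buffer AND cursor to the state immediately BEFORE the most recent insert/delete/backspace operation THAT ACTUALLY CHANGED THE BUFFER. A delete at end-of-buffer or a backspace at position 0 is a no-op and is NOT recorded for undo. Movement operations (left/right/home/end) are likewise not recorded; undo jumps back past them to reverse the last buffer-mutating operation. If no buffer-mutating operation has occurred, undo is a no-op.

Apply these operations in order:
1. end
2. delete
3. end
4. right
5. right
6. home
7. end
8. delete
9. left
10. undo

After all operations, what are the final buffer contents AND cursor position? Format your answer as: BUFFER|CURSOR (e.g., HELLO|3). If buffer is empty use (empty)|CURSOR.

Answer: MIMCXXCH|7

Derivation:
After op 1 (end): buf='MIMCXXCH' cursor=8
After op 2 (delete): buf='MIMCXXCH' cursor=8
After op 3 (end): buf='MIMCXXCH' cursor=8
After op 4 (right): buf='MIMCXXCH' cursor=8
After op 5 (right): buf='MIMCXXCH' cursor=8
After op 6 (home): buf='MIMCXXCH' cursor=0
After op 7 (end): buf='MIMCXXCH' cursor=8
After op 8 (delete): buf='MIMCXXCH' cursor=8
After op 9 (left): buf='MIMCXXCH' cursor=7
After op 10 (undo): buf='MIMCXXCH' cursor=7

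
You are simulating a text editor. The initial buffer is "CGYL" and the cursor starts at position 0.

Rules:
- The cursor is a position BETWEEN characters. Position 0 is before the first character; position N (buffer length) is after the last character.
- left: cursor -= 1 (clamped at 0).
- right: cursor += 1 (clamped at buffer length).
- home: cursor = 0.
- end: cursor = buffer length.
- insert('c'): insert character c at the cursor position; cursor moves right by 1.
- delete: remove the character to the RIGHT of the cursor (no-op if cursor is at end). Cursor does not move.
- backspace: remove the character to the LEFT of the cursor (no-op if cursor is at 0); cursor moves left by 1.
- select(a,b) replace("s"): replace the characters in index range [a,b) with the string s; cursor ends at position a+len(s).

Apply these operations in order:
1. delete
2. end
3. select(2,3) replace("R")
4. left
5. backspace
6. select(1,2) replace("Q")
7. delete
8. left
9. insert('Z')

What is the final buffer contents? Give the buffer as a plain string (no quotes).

Answer: GZQ

Derivation:
After op 1 (delete): buf='GYL' cursor=0
After op 2 (end): buf='GYL' cursor=3
After op 3 (select(2,3) replace("R")): buf='GYR' cursor=3
After op 4 (left): buf='GYR' cursor=2
After op 5 (backspace): buf='GR' cursor=1
After op 6 (select(1,2) replace("Q")): buf='GQ' cursor=2
After op 7 (delete): buf='GQ' cursor=2
After op 8 (left): buf='GQ' cursor=1
After op 9 (insert('Z')): buf='GZQ' cursor=2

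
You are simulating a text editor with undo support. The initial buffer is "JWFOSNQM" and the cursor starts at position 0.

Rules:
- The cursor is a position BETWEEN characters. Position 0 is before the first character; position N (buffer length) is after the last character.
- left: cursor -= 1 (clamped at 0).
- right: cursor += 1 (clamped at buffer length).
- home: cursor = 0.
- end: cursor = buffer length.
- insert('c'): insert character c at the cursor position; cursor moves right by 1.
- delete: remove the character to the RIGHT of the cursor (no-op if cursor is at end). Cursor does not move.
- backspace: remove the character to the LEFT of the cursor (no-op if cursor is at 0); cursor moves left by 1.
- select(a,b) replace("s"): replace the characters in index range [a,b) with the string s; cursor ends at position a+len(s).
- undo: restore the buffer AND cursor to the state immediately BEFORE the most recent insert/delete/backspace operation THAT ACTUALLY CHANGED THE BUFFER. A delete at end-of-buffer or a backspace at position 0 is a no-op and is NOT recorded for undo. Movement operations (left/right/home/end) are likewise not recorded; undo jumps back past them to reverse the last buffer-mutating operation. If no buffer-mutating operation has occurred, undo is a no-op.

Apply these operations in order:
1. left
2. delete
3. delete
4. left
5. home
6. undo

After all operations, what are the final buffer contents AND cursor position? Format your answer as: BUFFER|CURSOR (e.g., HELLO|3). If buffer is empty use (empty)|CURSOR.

Answer: WFOSNQM|0

Derivation:
After op 1 (left): buf='JWFOSNQM' cursor=0
After op 2 (delete): buf='WFOSNQM' cursor=0
After op 3 (delete): buf='FOSNQM' cursor=0
After op 4 (left): buf='FOSNQM' cursor=0
After op 5 (home): buf='FOSNQM' cursor=0
After op 6 (undo): buf='WFOSNQM' cursor=0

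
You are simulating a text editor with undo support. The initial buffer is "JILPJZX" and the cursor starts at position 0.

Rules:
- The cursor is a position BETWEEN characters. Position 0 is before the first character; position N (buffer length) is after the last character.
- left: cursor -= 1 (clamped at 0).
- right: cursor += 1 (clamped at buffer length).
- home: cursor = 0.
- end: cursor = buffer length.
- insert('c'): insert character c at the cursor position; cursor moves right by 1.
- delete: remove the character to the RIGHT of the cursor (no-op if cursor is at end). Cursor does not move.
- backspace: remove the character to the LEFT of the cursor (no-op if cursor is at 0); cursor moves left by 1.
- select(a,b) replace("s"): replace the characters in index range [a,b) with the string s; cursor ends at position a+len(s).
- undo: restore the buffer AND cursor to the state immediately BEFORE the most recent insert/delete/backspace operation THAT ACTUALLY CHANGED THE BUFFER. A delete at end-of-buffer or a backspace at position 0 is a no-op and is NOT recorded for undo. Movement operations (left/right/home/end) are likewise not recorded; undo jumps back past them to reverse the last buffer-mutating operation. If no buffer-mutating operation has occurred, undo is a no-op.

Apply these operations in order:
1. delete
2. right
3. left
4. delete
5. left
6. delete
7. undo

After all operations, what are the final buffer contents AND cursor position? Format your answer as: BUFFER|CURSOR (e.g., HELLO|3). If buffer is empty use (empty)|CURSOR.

Answer: LPJZX|0

Derivation:
After op 1 (delete): buf='ILPJZX' cursor=0
After op 2 (right): buf='ILPJZX' cursor=1
After op 3 (left): buf='ILPJZX' cursor=0
After op 4 (delete): buf='LPJZX' cursor=0
After op 5 (left): buf='LPJZX' cursor=0
After op 6 (delete): buf='PJZX' cursor=0
After op 7 (undo): buf='LPJZX' cursor=0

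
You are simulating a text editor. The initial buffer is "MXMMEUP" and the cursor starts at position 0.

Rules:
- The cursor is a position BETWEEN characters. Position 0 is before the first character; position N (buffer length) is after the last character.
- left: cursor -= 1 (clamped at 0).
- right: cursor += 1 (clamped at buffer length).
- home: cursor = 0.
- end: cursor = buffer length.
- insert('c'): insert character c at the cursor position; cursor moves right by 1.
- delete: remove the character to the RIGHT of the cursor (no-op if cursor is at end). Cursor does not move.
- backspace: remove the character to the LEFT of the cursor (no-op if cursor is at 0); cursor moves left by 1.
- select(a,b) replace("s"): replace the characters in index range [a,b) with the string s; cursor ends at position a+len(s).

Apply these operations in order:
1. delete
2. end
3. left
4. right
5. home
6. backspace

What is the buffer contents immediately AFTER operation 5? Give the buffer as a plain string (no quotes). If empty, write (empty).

After op 1 (delete): buf='XMMEUP' cursor=0
After op 2 (end): buf='XMMEUP' cursor=6
After op 3 (left): buf='XMMEUP' cursor=5
After op 4 (right): buf='XMMEUP' cursor=6
After op 5 (home): buf='XMMEUP' cursor=0

Answer: XMMEUP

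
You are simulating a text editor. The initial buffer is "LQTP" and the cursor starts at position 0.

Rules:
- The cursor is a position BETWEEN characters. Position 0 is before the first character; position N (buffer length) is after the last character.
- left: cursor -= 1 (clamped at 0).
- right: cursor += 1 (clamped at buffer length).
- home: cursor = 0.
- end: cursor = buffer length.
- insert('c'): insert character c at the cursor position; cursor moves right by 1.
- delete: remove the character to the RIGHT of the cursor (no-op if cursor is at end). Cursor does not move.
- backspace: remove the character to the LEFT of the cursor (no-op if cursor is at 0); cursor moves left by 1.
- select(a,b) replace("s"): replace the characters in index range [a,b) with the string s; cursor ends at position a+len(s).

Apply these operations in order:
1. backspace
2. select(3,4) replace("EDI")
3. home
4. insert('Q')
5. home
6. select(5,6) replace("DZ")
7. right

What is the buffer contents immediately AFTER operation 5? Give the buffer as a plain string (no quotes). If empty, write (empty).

Answer: QLQTEDI

Derivation:
After op 1 (backspace): buf='LQTP' cursor=0
After op 2 (select(3,4) replace("EDI")): buf='LQTEDI' cursor=6
After op 3 (home): buf='LQTEDI' cursor=0
After op 4 (insert('Q')): buf='QLQTEDI' cursor=1
After op 5 (home): buf='QLQTEDI' cursor=0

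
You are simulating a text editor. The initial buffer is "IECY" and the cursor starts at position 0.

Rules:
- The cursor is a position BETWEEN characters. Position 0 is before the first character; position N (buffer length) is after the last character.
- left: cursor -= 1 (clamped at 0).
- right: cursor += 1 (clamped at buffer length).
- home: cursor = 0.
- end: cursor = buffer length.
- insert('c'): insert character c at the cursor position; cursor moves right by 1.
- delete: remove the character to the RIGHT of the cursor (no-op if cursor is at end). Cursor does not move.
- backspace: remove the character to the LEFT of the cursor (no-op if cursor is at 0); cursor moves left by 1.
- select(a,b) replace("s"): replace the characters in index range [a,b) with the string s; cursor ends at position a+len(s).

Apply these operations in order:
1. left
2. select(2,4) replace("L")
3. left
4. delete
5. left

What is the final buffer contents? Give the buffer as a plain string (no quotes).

After op 1 (left): buf='IECY' cursor=0
After op 2 (select(2,4) replace("L")): buf='IEL' cursor=3
After op 3 (left): buf='IEL' cursor=2
After op 4 (delete): buf='IE' cursor=2
After op 5 (left): buf='IE' cursor=1

Answer: IE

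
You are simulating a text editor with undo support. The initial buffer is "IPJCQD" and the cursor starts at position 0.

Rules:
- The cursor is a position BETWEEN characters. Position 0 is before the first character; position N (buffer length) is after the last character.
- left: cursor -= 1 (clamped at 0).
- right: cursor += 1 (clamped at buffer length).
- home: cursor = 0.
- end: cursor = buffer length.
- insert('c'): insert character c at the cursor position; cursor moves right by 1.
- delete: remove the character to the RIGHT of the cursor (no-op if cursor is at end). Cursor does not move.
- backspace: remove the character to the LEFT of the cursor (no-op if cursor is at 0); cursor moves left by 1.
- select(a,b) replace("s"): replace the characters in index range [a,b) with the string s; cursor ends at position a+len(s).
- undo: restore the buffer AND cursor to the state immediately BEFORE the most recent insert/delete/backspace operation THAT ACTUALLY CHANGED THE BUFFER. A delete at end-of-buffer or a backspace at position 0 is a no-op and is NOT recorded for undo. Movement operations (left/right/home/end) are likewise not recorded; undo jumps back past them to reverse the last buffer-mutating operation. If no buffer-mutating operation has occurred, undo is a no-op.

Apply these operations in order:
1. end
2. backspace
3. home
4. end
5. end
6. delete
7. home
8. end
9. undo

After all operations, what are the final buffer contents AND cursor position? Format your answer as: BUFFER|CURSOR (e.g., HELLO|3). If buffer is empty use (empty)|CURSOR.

After op 1 (end): buf='IPJCQD' cursor=6
After op 2 (backspace): buf='IPJCQ' cursor=5
After op 3 (home): buf='IPJCQ' cursor=0
After op 4 (end): buf='IPJCQ' cursor=5
After op 5 (end): buf='IPJCQ' cursor=5
After op 6 (delete): buf='IPJCQ' cursor=5
After op 7 (home): buf='IPJCQ' cursor=0
After op 8 (end): buf='IPJCQ' cursor=5
After op 9 (undo): buf='IPJCQD' cursor=6

Answer: IPJCQD|6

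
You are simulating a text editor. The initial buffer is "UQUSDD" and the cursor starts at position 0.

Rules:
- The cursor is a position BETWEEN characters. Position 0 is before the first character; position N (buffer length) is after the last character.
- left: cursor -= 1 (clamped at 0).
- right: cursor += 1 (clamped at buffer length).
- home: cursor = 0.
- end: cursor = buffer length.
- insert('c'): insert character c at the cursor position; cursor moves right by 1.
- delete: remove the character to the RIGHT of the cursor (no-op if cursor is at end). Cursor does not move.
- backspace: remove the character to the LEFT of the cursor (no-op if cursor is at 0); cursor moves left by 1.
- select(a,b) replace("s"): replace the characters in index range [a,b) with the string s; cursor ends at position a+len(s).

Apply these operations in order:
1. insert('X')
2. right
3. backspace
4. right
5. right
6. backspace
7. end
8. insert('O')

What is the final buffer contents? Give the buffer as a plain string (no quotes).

After op 1 (insert('X')): buf='XUQUSDD' cursor=1
After op 2 (right): buf='XUQUSDD' cursor=2
After op 3 (backspace): buf='XQUSDD' cursor=1
After op 4 (right): buf='XQUSDD' cursor=2
After op 5 (right): buf='XQUSDD' cursor=3
After op 6 (backspace): buf='XQSDD' cursor=2
After op 7 (end): buf='XQSDD' cursor=5
After op 8 (insert('O')): buf='XQSDDO' cursor=6

Answer: XQSDDO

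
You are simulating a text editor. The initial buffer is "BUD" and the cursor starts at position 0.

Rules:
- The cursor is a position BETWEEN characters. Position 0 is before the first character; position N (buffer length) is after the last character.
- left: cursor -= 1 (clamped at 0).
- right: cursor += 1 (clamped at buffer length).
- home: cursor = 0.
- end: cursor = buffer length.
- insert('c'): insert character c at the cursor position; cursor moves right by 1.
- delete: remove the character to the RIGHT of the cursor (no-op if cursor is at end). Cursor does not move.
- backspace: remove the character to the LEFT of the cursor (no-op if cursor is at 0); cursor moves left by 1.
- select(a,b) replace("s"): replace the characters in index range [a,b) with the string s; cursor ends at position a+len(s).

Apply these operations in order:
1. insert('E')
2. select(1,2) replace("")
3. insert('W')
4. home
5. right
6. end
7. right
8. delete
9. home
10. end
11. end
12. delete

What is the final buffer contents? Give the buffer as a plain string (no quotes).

After op 1 (insert('E')): buf='EBUD' cursor=1
After op 2 (select(1,2) replace("")): buf='EUD' cursor=1
After op 3 (insert('W')): buf='EWUD' cursor=2
After op 4 (home): buf='EWUD' cursor=0
After op 5 (right): buf='EWUD' cursor=1
After op 6 (end): buf='EWUD' cursor=4
After op 7 (right): buf='EWUD' cursor=4
After op 8 (delete): buf='EWUD' cursor=4
After op 9 (home): buf='EWUD' cursor=0
After op 10 (end): buf='EWUD' cursor=4
After op 11 (end): buf='EWUD' cursor=4
After op 12 (delete): buf='EWUD' cursor=4

Answer: EWUD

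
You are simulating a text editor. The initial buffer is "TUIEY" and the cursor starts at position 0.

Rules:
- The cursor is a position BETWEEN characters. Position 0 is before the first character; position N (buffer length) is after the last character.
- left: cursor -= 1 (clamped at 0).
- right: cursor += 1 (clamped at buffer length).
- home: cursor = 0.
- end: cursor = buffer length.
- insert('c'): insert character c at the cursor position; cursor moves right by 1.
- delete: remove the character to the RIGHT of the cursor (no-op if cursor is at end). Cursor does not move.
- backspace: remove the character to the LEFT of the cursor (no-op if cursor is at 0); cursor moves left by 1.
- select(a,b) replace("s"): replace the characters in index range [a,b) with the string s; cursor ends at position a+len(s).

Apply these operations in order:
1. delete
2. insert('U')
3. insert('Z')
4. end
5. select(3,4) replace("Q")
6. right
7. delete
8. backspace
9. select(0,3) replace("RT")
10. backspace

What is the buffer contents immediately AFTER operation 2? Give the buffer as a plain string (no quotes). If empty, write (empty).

After op 1 (delete): buf='UIEY' cursor=0
After op 2 (insert('U')): buf='UUIEY' cursor=1

Answer: UUIEY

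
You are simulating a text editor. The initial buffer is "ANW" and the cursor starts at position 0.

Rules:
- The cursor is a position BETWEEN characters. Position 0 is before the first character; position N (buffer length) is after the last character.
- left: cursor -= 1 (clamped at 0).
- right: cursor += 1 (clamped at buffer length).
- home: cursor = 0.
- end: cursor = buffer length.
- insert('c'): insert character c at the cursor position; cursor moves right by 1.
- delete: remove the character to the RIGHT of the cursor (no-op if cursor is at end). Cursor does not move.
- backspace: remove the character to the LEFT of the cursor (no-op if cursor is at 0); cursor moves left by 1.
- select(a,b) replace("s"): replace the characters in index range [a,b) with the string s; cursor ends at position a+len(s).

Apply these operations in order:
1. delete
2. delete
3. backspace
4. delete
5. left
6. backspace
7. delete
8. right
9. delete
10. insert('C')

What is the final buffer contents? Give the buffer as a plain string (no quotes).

Answer: C

Derivation:
After op 1 (delete): buf='NW' cursor=0
After op 2 (delete): buf='W' cursor=0
After op 3 (backspace): buf='W' cursor=0
After op 4 (delete): buf='(empty)' cursor=0
After op 5 (left): buf='(empty)' cursor=0
After op 6 (backspace): buf='(empty)' cursor=0
After op 7 (delete): buf='(empty)' cursor=0
After op 8 (right): buf='(empty)' cursor=0
After op 9 (delete): buf='(empty)' cursor=0
After op 10 (insert('C')): buf='C' cursor=1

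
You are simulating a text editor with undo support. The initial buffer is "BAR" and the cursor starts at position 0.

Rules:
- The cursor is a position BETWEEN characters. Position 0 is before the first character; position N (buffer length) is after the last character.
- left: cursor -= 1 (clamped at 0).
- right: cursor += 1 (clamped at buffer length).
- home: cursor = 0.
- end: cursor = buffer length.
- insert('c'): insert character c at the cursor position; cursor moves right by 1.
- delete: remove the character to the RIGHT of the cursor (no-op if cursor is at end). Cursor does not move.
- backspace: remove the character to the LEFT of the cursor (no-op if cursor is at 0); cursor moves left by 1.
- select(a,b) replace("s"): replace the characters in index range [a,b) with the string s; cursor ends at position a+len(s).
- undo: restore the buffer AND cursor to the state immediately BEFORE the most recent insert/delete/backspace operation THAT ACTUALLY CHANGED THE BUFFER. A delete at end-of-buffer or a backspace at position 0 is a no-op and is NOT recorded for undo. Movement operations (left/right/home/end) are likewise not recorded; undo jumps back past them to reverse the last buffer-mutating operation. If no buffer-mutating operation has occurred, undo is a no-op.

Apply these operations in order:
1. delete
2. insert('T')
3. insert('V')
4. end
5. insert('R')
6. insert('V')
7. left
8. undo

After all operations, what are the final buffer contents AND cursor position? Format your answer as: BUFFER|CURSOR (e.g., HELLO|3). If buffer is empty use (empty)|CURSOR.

After op 1 (delete): buf='AR' cursor=0
After op 2 (insert('T')): buf='TAR' cursor=1
After op 3 (insert('V')): buf='TVAR' cursor=2
After op 4 (end): buf='TVAR' cursor=4
After op 5 (insert('R')): buf='TVARR' cursor=5
After op 6 (insert('V')): buf='TVARRV' cursor=6
After op 7 (left): buf='TVARRV' cursor=5
After op 8 (undo): buf='TVARR' cursor=5

Answer: TVARR|5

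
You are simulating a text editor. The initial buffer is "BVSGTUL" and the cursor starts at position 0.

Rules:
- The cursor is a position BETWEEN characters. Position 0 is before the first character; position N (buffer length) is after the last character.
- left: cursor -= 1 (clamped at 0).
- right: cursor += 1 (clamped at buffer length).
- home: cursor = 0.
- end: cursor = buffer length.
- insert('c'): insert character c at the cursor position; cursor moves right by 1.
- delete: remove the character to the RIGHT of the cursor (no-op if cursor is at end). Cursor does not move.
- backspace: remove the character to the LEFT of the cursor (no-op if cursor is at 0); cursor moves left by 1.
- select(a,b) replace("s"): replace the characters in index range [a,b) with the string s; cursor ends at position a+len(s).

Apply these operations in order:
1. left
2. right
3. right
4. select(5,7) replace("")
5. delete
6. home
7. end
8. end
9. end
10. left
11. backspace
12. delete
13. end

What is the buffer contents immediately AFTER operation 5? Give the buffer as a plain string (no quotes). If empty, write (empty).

After op 1 (left): buf='BVSGTUL' cursor=0
After op 2 (right): buf='BVSGTUL' cursor=1
After op 3 (right): buf='BVSGTUL' cursor=2
After op 4 (select(5,7) replace("")): buf='BVSGT' cursor=5
After op 5 (delete): buf='BVSGT' cursor=5

Answer: BVSGT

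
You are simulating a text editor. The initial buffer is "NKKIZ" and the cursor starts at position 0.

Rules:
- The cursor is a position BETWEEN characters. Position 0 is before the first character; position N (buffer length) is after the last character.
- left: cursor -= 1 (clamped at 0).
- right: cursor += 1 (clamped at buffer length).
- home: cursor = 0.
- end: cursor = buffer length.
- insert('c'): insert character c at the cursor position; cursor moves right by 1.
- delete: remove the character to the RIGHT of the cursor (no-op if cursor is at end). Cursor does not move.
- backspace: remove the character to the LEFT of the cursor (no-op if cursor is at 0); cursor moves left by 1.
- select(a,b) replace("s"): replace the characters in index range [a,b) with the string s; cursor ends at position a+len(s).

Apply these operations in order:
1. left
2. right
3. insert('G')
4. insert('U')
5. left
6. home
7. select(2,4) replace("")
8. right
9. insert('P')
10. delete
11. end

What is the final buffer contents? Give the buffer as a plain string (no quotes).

Answer: NGKPZ

Derivation:
After op 1 (left): buf='NKKIZ' cursor=0
After op 2 (right): buf='NKKIZ' cursor=1
After op 3 (insert('G')): buf='NGKKIZ' cursor=2
After op 4 (insert('U')): buf='NGUKKIZ' cursor=3
After op 5 (left): buf='NGUKKIZ' cursor=2
After op 6 (home): buf='NGUKKIZ' cursor=0
After op 7 (select(2,4) replace("")): buf='NGKIZ' cursor=2
After op 8 (right): buf='NGKIZ' cursor=3
After op 9 (insert('P')): buf='NGKPIZ' cursor=4
After op 10 (delete): buf='NGKPZ' cursor=4
After op 11 (end): buf='NGKPZ' cursor=5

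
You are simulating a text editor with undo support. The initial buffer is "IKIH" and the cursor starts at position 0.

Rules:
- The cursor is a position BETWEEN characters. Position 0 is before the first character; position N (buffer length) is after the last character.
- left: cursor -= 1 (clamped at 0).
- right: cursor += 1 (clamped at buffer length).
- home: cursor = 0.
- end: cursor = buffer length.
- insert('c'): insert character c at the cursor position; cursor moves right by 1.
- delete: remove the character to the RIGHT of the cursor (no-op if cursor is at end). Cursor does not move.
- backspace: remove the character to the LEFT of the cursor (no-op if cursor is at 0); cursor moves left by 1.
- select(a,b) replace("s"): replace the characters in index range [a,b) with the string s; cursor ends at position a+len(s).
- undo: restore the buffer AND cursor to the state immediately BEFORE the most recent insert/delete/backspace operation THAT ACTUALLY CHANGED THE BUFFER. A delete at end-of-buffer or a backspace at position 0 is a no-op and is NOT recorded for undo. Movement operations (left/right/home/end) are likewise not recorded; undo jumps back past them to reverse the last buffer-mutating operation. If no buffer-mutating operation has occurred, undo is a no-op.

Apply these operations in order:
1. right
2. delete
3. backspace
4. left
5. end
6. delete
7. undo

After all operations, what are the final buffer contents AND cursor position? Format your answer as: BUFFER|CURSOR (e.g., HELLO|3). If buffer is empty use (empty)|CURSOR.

Answer: IIH|1

Derivation:
After op 1 (right): buf='IKIH' cursor=1
After op 2 (delete): buf='IIH' cursor=1
After op 3 (backspace): buf='IH' cursor=0
After op 4 (left): buf='IH' cursor=0
After op 5 (end): buf='IH' cursor=2
After op 6 (delete): buf='IH' cursor=2
After op 7 (undo): buf='IIH' cursor=1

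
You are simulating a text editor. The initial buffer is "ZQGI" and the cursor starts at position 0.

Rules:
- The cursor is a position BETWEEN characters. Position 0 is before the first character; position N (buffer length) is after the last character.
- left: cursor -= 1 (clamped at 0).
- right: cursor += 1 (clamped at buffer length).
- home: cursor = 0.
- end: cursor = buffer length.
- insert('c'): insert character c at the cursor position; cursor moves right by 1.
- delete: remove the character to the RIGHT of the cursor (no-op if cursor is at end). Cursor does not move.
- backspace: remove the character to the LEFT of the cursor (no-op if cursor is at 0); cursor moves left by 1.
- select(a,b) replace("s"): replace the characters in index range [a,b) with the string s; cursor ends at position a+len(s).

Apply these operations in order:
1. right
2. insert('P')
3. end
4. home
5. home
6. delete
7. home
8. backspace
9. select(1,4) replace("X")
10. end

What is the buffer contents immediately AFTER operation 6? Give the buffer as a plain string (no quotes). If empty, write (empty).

Answer: PQGI

Derivation:
After op 1 (right): buf='ZQGI' cursor=1
After op 2 (insert('P')): buf='ZPQGI' cursor=2
After op 3 (end): buf='ZPQGI' cursor=5
After op 4 (home): buf='ZPQGI' cursor=0
After op 5 (home): buf='ZPQGI' cursor=0
After op 6 (delete): buf='PQGI' cursor=0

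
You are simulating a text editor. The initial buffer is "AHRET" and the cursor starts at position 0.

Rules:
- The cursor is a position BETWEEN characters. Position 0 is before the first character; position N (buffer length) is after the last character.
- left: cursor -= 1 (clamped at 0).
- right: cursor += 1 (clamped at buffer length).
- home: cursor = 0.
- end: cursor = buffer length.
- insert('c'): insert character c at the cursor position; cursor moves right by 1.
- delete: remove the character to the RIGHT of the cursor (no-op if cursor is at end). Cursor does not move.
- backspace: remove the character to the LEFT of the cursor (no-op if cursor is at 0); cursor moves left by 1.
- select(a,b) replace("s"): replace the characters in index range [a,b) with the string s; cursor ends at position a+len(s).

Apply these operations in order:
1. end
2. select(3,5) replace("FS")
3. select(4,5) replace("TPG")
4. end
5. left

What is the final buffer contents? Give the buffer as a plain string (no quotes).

Answer: AHRFTPG

Derivation:
After op 1 (end): buf='AHRET' cursor=5
After op 2 (select(3,5) replace("FS")): buf='AHRFS' cursor=5
After op 3 (select(4,5) replace("TPG")): buf='AHRFTPG' cursor=7
After op 4 (end): buf='AHRFTPG' cursor=7
After op 5 (left): buf='AHRFTPG' cursor=6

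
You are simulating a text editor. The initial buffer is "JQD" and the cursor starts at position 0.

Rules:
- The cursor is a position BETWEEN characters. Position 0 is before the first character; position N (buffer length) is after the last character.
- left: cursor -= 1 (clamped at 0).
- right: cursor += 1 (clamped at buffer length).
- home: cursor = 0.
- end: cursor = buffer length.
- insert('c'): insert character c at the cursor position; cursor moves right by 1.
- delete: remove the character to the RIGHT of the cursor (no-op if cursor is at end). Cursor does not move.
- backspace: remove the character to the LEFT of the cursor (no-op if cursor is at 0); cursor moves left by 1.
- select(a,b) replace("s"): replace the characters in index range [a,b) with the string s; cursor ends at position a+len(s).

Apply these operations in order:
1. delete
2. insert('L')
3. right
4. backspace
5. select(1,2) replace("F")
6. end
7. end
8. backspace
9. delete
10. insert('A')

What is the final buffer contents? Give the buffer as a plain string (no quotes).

Answer: LA

Derivation:
After op 1 (delete): buf='QD' cursor=0
After op 2 (insert('L')): buf='LQD' cursor=1
After op 3 (right): buf='LQD' cursor=2
After op 4 (backspace): buf='LD' cursor=1
After op 5 (select(1,2) replace("F")): buf='LF' cursor=2
After op 6 (end): buf='LF' cursor=2
After op 7 (end): buf='LF' cursor=2
After op 8 (backspace): buf='L' cursor=1
After op 9 (delete): buf='L' cursor=1
After op 10 (insert('A')): buf='LA' cursor=2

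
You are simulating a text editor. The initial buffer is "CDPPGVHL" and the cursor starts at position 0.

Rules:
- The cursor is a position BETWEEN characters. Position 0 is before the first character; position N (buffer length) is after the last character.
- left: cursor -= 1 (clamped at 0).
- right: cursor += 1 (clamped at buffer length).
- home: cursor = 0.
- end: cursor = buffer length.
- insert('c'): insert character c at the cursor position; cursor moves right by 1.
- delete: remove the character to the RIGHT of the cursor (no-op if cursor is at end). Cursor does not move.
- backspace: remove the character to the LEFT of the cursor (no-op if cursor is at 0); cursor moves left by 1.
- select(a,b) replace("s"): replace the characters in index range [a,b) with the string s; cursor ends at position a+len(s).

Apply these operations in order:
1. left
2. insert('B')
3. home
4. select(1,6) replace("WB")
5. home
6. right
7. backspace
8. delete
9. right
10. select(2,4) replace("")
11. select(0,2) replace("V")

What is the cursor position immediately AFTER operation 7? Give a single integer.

After op 1 (left): buf='CDPPGVHL' cursor=0
After op 2 (insert('B')): buf='BCDPPGVHL' cursor=1
After op 3 (home): buf='BCDPPGVHL' cursor=0
After op 4 (select(1,6) replace("WB")): buf='BWBVHL' cursor=3
After op 5 (home): buf='BWBVHL' cursor=0
After op 6 (right): buf='BWBVHL' cursor=1
After op 7 (backspace): buf='WBVHL' cursor=0

Answer: 0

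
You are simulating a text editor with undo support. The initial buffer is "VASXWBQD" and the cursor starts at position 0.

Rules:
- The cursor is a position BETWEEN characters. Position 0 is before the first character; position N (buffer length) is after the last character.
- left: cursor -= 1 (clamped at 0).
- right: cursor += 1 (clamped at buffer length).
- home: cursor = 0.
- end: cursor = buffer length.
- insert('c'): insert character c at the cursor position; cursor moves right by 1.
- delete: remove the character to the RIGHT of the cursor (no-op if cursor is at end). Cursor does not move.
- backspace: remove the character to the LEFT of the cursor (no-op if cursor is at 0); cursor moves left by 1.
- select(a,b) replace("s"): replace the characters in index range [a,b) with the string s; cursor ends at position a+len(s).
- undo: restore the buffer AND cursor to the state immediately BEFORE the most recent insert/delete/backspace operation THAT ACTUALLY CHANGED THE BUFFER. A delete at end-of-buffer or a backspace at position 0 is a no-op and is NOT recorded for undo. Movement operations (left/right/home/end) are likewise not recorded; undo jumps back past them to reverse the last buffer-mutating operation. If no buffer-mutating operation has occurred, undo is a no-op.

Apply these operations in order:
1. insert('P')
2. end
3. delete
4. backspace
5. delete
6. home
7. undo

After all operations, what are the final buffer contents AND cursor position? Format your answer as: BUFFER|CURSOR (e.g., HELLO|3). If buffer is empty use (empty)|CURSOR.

After op 1 (insert('P')): buf='PVASXWBQD' cursor=1
After op 2 (end): buf='PVASXWBQD' cursor=9
After op 3 (delete): buf='PVASXWBQD' cursor=9
After op 4 (backspace): buf='PVASXWBQ' cursor=8
After op 5 (delete): buf='PVASXWBQ' cursor=8
After op 6 (home): buf='PVASXWBQ' cursor=0
After op 7 (undo): buf='PVASXWBQD' cursor=9

Answer: PVASXWBQD|9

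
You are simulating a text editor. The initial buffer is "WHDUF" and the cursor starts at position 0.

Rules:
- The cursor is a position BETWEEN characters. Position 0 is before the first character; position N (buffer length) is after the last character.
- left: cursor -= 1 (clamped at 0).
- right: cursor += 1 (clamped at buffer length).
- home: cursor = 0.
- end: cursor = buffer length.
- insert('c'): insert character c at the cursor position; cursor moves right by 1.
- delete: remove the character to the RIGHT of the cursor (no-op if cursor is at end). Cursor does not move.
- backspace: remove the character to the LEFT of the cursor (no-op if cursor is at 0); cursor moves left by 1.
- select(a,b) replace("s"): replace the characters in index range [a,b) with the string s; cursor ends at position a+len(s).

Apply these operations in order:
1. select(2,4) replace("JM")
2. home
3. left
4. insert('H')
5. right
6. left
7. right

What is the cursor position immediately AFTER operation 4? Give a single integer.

Answer: 1

Derivation:
After op 1 (select(2,4) replace("JM")): buf='WHJMF' cursor=4
After op 2 (home): buf='WHJMF' cursor=0
After op 3 (left): buf='WHJMF' cursor=0
After op 4 (insert('H')): buf='HWHJMF' cursor=1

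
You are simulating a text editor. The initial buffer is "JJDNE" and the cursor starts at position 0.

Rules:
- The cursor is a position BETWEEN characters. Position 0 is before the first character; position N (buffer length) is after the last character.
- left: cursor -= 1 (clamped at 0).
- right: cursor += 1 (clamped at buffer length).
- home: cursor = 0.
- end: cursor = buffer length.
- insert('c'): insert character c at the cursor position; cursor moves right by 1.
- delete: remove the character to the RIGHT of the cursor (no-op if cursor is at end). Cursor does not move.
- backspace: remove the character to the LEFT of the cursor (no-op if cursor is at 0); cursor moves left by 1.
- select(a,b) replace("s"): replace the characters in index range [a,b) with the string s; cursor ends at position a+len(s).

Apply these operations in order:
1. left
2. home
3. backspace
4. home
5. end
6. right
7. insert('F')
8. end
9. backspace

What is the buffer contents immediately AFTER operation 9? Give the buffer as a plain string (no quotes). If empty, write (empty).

After op 1 (left): buf='JJDNE' cursor=0
After op 2 (home): buf='JJDNE' cursor=0
After op 3 (backspace): buf='JJDNE' cursor=0
After op 4 (home): buf='JJDNE' cursor=0
After op 5 (end): buf='JJDNE' cursor=5
After op 6 (right): buf='JJDNE' cursor=5
After op 7 (insert('F')): buf='JJDNEF' cursor=6
After op 8 (end): buf='JJDNEF' cursor=6
After op 9 (backspace): buf='JJDNE' cursor=5

Answer: JJDNE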